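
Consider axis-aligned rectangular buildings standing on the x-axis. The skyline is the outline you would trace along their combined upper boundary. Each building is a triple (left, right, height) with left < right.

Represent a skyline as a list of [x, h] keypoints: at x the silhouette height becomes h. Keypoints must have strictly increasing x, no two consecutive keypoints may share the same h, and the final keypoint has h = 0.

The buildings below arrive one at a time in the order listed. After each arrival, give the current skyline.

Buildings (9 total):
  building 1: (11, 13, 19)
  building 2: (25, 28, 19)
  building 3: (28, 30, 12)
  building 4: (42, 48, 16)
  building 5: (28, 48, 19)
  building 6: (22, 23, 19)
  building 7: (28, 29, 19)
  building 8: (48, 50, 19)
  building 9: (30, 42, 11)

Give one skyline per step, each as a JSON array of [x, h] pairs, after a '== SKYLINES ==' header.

== SKYLINES ==
[[11,19],[13,0]]
[[11,19],[13,0],[25,19],[28,0]]
[[11,19],[13,0],[25,19],[28,12],[30,0]]
[[11,19],[13,0],[25,19],[28,12],[30,0],[42,16],[48,0]]
[[11,19],[13,0],[25,19],[48,0]]
[[11,19],[13,0],[22,19],[23,0],[25,19],[48,0]]
[[11,19],[13,0],[22,19],[23,0],[25,19],[48,0]]
[[11,19],[13,0],[22,19],[23,0],[25,19],[50,0]]
[[11,19],[13,0],[22,19],[23,0],[25,19],[50,0]]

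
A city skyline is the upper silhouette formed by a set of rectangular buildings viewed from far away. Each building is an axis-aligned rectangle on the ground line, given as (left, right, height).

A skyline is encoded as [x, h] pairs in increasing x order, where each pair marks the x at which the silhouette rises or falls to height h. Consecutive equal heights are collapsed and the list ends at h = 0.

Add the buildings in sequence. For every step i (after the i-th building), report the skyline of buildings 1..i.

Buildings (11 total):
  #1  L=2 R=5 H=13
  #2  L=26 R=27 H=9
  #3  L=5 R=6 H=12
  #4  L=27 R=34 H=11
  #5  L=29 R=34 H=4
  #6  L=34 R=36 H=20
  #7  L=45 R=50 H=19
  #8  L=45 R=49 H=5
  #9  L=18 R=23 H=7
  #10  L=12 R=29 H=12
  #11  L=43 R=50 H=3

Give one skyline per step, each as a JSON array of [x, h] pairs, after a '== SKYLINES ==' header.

== SKYLINES ==
[[2,13],[5,0]]
[[2,13],[5,0],[26,9],[27,0]]
[[2,13],[5,12],[6,0],[26,9],[27,0]]
[[2,13],[5,12],[6,0],[26,9],[27,11],[34,0]]
[[2,13],[5,12],[6,0],[26,9],[27,11],[34,0]]
[[2,13],[5,12],[6,0],[26,9],[27,11],[34,20],[36,0]]
[[2,13],[5,12],[6,0],[26,9],[27,11],[34,20],[36,0],[45,19],[50,0]]
[[2,13],[5,12],[6,0],[26,9],[27,11],[34,20],[36,0],[45,19],[50,0]]
[[2,13],[5,12],[6,0],[18,7],[23,0],[26,9],[27,11],[34,20],[36,0],[45,19],[50,0]]
[[2,13],[5,12],[6,0],[12,12],[29,11],[34,20],[36,0],[45,19],[50,0]]
[[2,13],[5,12],[6,0],[12,12],[29,11],[34,20],[36,0],[43,3],[45,19],[50,0]]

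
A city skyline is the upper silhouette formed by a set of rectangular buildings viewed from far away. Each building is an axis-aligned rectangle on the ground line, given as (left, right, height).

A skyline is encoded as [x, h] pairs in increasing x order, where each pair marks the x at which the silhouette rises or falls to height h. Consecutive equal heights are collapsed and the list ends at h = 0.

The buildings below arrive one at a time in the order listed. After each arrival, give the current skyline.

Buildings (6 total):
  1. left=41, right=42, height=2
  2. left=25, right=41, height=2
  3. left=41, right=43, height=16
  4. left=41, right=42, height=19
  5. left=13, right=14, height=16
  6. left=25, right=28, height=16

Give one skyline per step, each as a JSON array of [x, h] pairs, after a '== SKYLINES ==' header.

== SKYLINES ==
[[41,2],[42,0]]
[[25,2],[42,0]]
[[25,2],[41,16],[43,0]]
[[25,2],[41,19],[42,16],[43,0]]
[[13,16],[14,0],[25,2],[41,19],[42,16],[43,0]]
[[13,16],[14,0],[25,16],[28,2],[41,19],[42,16],[43,0]]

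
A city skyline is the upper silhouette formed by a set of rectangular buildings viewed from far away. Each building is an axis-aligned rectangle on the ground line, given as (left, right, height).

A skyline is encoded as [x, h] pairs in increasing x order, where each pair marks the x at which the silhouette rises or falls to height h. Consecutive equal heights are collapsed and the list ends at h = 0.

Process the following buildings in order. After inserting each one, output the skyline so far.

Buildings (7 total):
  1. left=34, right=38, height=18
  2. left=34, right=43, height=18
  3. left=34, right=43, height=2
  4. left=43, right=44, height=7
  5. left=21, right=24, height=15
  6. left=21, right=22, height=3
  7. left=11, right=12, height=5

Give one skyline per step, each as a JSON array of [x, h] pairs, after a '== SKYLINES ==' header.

== SKYLINES ==
[[34,18],[38,0]]
[[34,18],[43,0]]
[[34,18],[43,0]]
[[34,18],[43,7],[44,0]]
[[21,15],[24,0],[34,18],[43,7],[44,0]]
[[21,15],[24,0],[34,18],[43,7],[44,0]]
[[11,5],[12,0],[21,15],[24,0],[34,18],[43,7],[44,0]]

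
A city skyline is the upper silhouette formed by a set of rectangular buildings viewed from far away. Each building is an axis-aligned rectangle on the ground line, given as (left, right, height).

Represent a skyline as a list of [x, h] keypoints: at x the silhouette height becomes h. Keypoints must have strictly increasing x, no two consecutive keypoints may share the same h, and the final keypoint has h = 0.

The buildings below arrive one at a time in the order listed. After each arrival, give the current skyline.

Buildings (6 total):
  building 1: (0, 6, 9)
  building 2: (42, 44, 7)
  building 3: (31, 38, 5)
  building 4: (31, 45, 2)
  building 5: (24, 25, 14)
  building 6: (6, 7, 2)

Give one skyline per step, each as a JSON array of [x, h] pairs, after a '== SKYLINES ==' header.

== SKYLINES ==
[[0,9],[6,0]]
[[0,9],[6,0],[42,7],[44,0]]
[[0,9],[6,0],[31,5],[38,0],[42,7],[44,0]]
[[0,9],[6,0],[31,5],[38,2],[42,7],[44,2],[45,0]]
[[0,9],[6,0],[24,14],[25,0],[31,5],[38,2],[42,7],[44,2],[45,0]]
[[0,9],[6,2],[7,0],[24,14],[25,0],[31,5],[38,2],[42,7],[44,2],[45,0]]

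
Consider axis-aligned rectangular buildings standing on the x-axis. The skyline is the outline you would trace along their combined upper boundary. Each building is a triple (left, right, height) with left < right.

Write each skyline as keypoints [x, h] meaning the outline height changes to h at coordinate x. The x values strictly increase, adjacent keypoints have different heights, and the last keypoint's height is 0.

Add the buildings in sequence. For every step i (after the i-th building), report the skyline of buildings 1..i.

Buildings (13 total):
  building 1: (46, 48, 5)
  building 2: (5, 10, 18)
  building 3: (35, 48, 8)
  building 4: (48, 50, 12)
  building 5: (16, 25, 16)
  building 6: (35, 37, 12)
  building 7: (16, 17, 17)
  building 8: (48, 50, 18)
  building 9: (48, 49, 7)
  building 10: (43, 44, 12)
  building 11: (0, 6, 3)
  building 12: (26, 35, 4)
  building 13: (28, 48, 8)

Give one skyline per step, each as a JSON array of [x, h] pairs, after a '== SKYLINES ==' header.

== SKYLINES ==
[[46,5],[48,0]]
[[5,18],[10,0],[46,5],[48,0]]
[[5,18],[10,0],[35,8],[48,0]]
[[5,18],[10,0],[35,8],[48,12],[50,0]]
[[5,18],[10,0],[16,16],[25,0],[35,8],[48,12],[50,0]]
[[5,18],[10,0],[16,16],[25,0],[35,12],[37,8],[48,12],[50,0]]
[[5,18],[10,0],[16,17],[17,16],[25,0],[35,12],[37,8],[48,12],[50,0]]
[[5,18],[10,0],[16,17],[17,16],[25,0],[35,12],[37,8],[48,18],[50,0]]
[[5,18],[10,0],[16,17],[17,16],[25,0],[35,12],[37,8],[48,18],[50,0]]
[[5,18],[10,0],[16,17],[17,16],[25,0],[35,12],[37,8],[43,12],[44,8],[48,18],[50,0]]
[[0,3],[5,18],[10,0],[16,17],[17,16],[25,0],[35,12],[37,8],[43,12],[44,8],[48,18],[50,0]]
[[0,3],[5,18],[10,0],[16,17],[17,16],[25,0],[26,4],[35,12],[37,8],[43,12],[44,8],[48,18],[50,0]]
[[0,3],[5,18],[10,0],[16,17],[17,16],[25,0],[26,4],[28,8],[35,12],[37,8],[43,12],[44,8],[48,18],[50,0]]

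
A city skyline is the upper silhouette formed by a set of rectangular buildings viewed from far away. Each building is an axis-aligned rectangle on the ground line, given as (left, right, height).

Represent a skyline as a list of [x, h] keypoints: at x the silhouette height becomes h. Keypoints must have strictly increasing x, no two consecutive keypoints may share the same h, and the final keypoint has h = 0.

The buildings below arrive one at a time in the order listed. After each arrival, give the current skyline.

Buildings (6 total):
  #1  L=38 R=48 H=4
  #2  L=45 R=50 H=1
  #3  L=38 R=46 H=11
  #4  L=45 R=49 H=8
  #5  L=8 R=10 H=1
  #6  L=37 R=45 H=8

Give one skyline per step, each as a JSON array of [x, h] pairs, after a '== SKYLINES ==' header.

== SKYLINES ==
[[38,4],[48,0]]
[[38,4],[48,1],[50,0]]
[[38,11],[46,4],[48,1],[50,0]]
[[38,11],[46,8],[49,1],[50,0]]
[[8,1],[10,0],[38,11],[46,8],[49,1],[50,0]]
[[8,1],[10,0],[37,8],[38,11],[46,8],[49,1],[50,0]]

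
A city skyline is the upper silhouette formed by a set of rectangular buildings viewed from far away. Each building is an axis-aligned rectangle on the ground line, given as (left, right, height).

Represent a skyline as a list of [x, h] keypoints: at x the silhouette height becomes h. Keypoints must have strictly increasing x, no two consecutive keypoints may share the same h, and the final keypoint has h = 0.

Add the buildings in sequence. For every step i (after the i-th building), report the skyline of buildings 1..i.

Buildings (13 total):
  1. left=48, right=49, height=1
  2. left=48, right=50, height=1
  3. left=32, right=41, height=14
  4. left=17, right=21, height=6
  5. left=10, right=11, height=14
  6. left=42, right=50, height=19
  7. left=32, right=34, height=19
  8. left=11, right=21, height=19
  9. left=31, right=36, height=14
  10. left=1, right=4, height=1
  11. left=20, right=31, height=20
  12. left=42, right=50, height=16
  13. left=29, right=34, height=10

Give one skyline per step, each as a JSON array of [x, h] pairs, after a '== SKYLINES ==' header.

== SKYLINES ==
[[48,1],[49,0]]
[[48,1],[50,0]]
[[32,14],[41,0],[48,1],[50,0]]
[[17,6],[21,0],[32,14],[41,0],[48,1],[50,0]]
[[10,14],[11,0],[17,6],[21,0],[32,14],[41,0],[48,1],[50,0]]
[[10,14],[11,0],[17,6],[21,0],[32,14],[41,0],[42,19],[50,0]]
[[10,14],[11,0],[17,6],[21,0],[32,19],[34,14],[41,0],[42,19],[50,0]]
[[10,14],[11,19],[21,0],[32,19],[34,14],[41,0],[42,19],[50,0]]
[[10,14],[11,19],[21,0],[31,14],[32,19],[34,14],[41,0],[42,19],[50,0]]
[[1,1],[4,0],[10,14],[11,19],[21,0],[31,14],[32,19],[34,14],[41,0],[42,19],[50,0]]
[[1,1],[4,0],[10,14],[11,19],[20,20],[31,14],[32,19],[34,14],[41,0],[42,19],[50,0]]
[[1,1],[4,0],[10,14],[11,19],[20,20],[31,14],[32,19],[34,14],[41,0],[42,19],[50,0]]
[[1,1],[4,0],[10,14],[11,19],[20,20],[31,14],[32,19],[34,14],[41,0],[42,19],[50,0]]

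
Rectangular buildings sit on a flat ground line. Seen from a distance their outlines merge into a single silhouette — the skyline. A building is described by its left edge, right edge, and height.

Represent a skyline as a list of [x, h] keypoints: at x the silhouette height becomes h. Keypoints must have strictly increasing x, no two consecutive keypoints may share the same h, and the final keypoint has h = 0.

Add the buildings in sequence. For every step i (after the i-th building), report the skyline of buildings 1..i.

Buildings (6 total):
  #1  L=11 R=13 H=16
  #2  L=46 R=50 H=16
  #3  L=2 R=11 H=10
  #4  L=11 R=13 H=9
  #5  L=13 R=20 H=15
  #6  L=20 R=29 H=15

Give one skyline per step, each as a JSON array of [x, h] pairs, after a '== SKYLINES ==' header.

== SKYLINES ==
[[11,16],[13,0]]
[[11,16],[13,0],[46,16],[50,0]]
[[2,10],[11,16],[13,0],[46,16],[50,0]]
[[2,10],[11,16],[13,0],[46,16],[50,0]]
[[2,10],[11,16],[13,15],[20,0],[46,16],[50,0]]
[[2,10],[11,16],[13,15],[29,0],[46,16],[50,0]]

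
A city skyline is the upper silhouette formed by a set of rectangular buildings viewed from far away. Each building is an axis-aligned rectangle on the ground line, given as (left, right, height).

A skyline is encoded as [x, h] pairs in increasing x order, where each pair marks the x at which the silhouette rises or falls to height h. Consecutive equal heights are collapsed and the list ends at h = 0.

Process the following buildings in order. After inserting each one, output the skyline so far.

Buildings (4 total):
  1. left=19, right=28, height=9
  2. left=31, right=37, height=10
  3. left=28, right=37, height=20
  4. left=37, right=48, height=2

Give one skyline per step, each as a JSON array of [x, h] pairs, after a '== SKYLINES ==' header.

== SKYLINES ==
[[19,9],[28,0]]
[[19,9],[28,0],[31,10],[37,0]]
[[19,9],[28,20],[37,0]]
[[19,9],[28,20],[37,2],[48,0]]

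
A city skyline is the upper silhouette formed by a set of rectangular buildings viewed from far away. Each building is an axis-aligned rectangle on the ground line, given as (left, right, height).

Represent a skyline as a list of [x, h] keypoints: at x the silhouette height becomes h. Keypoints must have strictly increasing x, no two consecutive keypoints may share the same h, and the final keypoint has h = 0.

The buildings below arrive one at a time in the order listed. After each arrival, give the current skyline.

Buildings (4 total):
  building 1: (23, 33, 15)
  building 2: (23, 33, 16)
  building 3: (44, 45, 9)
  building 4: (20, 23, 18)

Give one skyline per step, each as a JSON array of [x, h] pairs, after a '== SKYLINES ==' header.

== SKYLINES ==
[[23,15],[33,0]]
[[23,16],[33,0]]
[[23,16],[33,0],[44,9],[45,0]]
[[20,18],[23,16],[33,0],[44,9],[45,0]]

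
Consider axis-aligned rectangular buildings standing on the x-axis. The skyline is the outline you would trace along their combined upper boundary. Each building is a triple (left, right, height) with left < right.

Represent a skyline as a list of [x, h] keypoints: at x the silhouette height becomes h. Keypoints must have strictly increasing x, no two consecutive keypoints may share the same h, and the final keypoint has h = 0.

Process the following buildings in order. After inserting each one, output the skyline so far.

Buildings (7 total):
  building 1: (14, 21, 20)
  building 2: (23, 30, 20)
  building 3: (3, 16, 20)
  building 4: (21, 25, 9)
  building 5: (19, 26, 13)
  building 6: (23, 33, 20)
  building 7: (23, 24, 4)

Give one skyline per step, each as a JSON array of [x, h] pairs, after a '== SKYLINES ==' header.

== SKYLINES ==
[[14,20],[21,0]]
[[14,20],[21,0],[23,20],[30,0]]
[[3,20],[21,0],[23,20],[30,0]]
[[3,20],[21,9],[23,20],[30,0]]
[[3,20],[21,13],[23,20],[30,0]]
[[3,20],[21,13],[23,20],[33,0]]
[[3,20],[21,13],[23,20],[33,0]]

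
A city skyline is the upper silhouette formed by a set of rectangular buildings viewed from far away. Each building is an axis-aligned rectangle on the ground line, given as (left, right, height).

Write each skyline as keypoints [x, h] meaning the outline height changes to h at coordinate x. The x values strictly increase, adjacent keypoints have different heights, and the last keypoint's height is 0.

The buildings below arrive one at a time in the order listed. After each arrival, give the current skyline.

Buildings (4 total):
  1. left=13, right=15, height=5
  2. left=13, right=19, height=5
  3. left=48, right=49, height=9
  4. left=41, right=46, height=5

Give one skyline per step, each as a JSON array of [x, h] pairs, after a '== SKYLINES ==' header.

== SKYLINES ==
[[13,5],[15,0]]
[[13,5],[19,0]]
[[13,5],[19,0],[48,9],[49,0]]
[[13,5],[19,0],[41,5],[46,0],[48,9],[49,0]]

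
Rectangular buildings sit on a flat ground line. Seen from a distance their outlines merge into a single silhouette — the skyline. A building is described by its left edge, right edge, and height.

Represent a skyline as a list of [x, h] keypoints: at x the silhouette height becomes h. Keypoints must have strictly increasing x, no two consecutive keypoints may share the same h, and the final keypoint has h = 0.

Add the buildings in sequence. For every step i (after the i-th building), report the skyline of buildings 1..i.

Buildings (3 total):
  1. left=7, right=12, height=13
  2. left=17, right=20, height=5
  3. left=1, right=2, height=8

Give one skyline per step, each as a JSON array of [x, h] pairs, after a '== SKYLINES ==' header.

== SKYLINES ==
[[7,13],[12,0]]
[[7,13],[12,0],[17,5],[20,0]]
[[1,8],[2,0],[7,13],[12,0],[17,5],[20,0]]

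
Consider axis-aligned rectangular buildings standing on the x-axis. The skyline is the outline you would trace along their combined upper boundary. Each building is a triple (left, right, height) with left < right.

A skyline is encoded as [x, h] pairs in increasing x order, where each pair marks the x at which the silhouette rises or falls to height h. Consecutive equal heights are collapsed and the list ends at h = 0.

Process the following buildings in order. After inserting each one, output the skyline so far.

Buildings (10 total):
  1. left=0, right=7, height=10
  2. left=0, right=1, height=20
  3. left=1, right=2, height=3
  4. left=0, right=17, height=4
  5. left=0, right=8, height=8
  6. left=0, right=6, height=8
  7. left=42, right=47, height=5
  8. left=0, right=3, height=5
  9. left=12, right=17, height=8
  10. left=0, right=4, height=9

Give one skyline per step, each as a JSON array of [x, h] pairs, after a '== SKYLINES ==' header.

== SKYLINES ==
[[0,10],[7,0]]
[[0,20],[1,10],[7,0]]
[[0,20],[1,10],[7,0]]
[[0,20],[1,10],[7,4],[17,0]]
[[0,20],[1,10],[7,8],[8,4],[17,0]]
[[0,20],[1,10],[7,8],[8,4],[17,0]]
[[0,20],[1,10],[7,8],[8,4],[17,0],[42,5],[47,0]]
[[0,20],[1,10],[7,8],[8,4],[17,0],[42,5],[47,0]]
[[0,20],[1,10],[7,8],[8,4],[12,8],[17,0],[42,5],[47,0]]
[[0,20],[1,10],[7,8],[8,4],[12,8],[17,0],[42,5],[47,0]]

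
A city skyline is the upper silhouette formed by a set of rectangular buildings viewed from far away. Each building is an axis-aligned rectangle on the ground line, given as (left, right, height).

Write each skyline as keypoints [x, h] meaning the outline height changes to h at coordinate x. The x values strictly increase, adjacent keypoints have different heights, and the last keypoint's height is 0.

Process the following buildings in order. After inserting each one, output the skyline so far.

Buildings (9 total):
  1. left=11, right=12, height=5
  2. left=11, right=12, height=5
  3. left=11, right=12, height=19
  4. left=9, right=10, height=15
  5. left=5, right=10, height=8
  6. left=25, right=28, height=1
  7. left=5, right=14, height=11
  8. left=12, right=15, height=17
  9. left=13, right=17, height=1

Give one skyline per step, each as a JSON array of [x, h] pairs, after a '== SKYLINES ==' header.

== SKYLINES ==
[[11,5],[12,0]]
[[11,5],[12,0]]
[[11,19],[12,0]]
[[9,15],[10,0],[11,19],[12,0]]
[[5,8],[9,15],[10,0],[11,19],[12,0]]
[[5,8],[9,15],[10,0],[11,19],[12,0],[25,1],[28,0]]
[[5,11],[9,15],[10,11],[11,19],[12,11],[14,0],[25,1],[28,0]]
[[5,11],[9,15],[10,11],[11,19],[12,17],[15,0],[25,1],[28,0]]
[[5,11],[9,15],[10,11],[11,19],[12,17],[15,1],[17,0],[25,1],[28,0]]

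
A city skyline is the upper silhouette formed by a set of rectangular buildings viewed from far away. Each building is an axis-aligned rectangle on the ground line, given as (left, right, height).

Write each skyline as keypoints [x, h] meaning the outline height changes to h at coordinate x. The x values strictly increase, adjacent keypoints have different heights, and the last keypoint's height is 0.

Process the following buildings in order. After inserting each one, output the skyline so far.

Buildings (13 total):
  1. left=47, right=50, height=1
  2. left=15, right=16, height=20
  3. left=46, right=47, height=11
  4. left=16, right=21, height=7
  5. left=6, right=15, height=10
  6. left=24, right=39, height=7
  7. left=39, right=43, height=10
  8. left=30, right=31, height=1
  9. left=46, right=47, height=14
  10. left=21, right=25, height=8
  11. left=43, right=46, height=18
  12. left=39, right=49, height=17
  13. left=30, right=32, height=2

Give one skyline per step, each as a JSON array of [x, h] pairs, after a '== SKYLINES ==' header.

== SKYLINES ==
[[47,1],[50,0]]
[[15,20],[16,0],[47,1],[50,0]]
[[15,20],[16,0],[46,11],[47,1],[50,0]]
[[15,20],[16,7],[21,0],[46,11],[47,1],[50,0]]
[[6,10],[15,20],[16,7],[21,0],[46,11],[47,1],[50,0]]
[[6,10],[15,20],[16,7],[21,0],[24,7],[39,0],[46,11],[47,1],[50,0]]
[[6,10],[15,20],[16,7],[21,0],[24,7],[39,10],[43,0],[46,11],[47,1],[50,0]]
[[6,10],[15,20],[16,7],[21,0],[24,7],[39,10],[43,0],[46,11],[47,1],[50,0]]
[[6,10],[15,20],[16,7],[21,0],[24,7],[39,10],[43,0],[46,14],[47,1],[50,0]]
[[6,10],[15,20],[16,7],[21,8],[25,7],[39,10],[43,0],[46,14],[47,1],[50,0]]
[[6,10],[15,20],[16,7],[21,8],[25,7],[39,10],[43,18],[46,14],[47,1],[50,0]]
[[6,10],[15,20],[16,7],[21,8],[25,7],[39,17],[43,18],[46,17],[49,1],[50,0]]
[[6,10],[15,20],[16,7],[21,8],[25,7],[39,17],[43,18],[46,17],[49,1],[50,0]]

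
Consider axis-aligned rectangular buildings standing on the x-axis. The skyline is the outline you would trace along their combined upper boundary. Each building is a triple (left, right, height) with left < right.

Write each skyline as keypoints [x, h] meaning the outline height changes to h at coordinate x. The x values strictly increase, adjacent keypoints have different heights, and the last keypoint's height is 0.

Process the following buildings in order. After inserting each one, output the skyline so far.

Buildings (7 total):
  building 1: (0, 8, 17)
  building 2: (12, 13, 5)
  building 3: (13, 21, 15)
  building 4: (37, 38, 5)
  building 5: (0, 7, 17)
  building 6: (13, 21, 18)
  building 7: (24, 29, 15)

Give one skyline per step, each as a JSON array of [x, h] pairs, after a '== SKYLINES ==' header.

== SKYLINES ==
[[0,17],[8,0]]
[[0,17],[8,0],[12,5],[13,0]]
[[0,17],[8,0],[12,5],[13,15],[21,0]]
[[0,17],[8,0],[12,5],[13,15],[21,0],[37,5],[38,0]]
[[0,17],[8,0],[12,5],[13,15],[21,0],[37,5],[38,0]]
[[0,17],[8,0],[12,5],[13,18],[21,0],[37,5],[38,0]]
[[0,17],[8,0],[12,5],[13,18],[21,0],[24,15],[29,0],[37,5],[38,0]]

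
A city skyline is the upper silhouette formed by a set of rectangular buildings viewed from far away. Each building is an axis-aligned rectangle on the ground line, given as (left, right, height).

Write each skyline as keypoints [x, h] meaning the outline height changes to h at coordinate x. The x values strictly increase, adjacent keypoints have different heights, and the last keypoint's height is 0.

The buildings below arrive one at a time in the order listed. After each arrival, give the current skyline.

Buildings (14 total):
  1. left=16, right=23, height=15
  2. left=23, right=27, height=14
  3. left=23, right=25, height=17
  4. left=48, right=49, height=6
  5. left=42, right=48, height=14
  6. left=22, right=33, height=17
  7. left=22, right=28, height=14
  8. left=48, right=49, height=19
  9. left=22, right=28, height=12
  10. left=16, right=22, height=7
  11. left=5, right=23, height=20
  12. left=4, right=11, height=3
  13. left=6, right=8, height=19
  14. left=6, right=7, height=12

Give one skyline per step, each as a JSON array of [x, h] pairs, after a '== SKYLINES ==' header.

== SKYLINES ==
[[16,15],[23,0]]
[[16,15],[23,14],[27,0]]
[[16,15],[23,17],[25,14],[27,0]]
[[16,15],[23,17],[25,14],[27,0],[48,6],[49,0]]
[[16,15],[23,17],[25,14],[27,0],[42,14],[48,6],[49,0]]
[[16,15],[22,17],[33,0],[42,14],[48,6],[49,0]]
[[16,15],[22,17],[33,0],[42,14],[48,6],[49,0]]
[[16,15],[22,17],[33,0],[42,14],[48,19],[49,0]]
[[16,15],[22,17],[33,0],[42,14],[48,19],[49,0]]
[[16,15],[22,17],[33,0],[42,14],[48,19],[49,0]]
[[5,20],[23,17],[33,0],[42,14],[48,19],[49,0]]
[[4,3],[5,20],[23,17],[33,0],[42,14],[48,19],[49,0]]
[[4,3],[5,20],[23,17],[33,0],[42,14],[48,19],[49,0]]
[[4,3],[5,20],[23,17],[33,0],[42,14],[48,19],[49,0]]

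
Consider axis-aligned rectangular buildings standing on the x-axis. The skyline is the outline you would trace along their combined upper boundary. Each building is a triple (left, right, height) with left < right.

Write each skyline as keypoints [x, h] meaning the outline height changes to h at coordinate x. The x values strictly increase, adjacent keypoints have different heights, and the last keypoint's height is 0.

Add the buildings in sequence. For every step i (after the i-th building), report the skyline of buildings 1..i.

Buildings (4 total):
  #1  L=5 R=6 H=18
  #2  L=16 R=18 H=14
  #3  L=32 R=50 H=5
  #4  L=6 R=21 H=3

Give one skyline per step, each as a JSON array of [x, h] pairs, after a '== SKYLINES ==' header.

== SKYLINES ==
[[5,18],[6,0]]
[[5,18],[6,0],[16,14],[18,0]]
[[5,18],[6,0],[16,14],[18,0],[32,5],[50,0]]
[[5,18],[6,3],[16,14],[18,3],[21,0],[32,5],[50,0]]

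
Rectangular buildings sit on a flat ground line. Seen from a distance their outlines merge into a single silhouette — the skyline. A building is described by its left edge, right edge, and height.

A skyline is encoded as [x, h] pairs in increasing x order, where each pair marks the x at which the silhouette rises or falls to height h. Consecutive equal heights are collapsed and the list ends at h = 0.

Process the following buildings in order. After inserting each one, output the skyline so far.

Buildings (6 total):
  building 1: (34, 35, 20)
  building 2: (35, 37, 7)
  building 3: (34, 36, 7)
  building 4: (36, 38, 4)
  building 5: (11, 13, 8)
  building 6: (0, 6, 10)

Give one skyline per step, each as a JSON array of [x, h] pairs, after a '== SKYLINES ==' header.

== SKYLINES ==
[[34,20],[35,0]]
[[34,20],[35,7],[37,0]]
[[34,20],[35,7],[37,0]]
[[34,20],[35,7],[37,4],[38,0]]
[[11,8],[13,0],[34,20],[35,7],[37,4],[38,0]]
[[0,10],[6,0],[11,8],[13,0],[34,20],[35,7],[37,4],[38,0]]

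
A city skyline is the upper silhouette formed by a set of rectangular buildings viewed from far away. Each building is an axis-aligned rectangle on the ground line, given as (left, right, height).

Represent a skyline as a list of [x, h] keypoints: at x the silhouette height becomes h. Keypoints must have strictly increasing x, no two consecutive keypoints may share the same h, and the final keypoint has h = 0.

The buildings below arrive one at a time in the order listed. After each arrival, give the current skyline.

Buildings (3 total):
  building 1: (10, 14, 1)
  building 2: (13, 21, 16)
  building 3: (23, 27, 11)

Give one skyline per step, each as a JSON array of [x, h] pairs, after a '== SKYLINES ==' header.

== SKYLINES ==
[[10,1],[14,0]]
[[10,1],[13,16],[21,0]]
[[10,1],[13,16],[21,0],[23,11],[27,0]]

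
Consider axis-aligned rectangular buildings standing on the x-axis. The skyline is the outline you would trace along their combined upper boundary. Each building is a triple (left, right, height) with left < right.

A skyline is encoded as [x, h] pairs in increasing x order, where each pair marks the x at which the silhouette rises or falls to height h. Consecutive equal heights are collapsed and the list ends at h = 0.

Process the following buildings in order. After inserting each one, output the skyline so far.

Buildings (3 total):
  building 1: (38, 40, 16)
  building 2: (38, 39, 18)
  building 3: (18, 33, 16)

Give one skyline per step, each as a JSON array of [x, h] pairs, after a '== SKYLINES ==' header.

== SKYLINES ==
[[38,16],[40,0]]
[[38,18],[39,16],[40,0]]
[[18,16],[33,0],[38,18],[39,16],[40,0]]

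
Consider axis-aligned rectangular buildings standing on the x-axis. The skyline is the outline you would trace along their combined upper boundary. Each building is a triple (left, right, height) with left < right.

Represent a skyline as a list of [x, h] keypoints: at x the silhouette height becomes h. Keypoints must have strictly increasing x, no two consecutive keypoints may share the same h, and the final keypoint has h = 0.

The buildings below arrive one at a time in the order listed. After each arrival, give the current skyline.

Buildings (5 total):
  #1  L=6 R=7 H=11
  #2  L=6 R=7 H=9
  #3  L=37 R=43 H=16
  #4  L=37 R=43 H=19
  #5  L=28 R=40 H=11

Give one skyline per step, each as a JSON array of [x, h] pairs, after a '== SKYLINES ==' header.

== SKYLINES ==
[[6,11],[7,0]]
[[6,11],[7,0]]
[[6,11],[7,0],[37,16],[43,0]]
[[6,11],[7,0],[37,19],[43,0]]
[[6,11],[7,0],[28,11],[37,19],[43,0]]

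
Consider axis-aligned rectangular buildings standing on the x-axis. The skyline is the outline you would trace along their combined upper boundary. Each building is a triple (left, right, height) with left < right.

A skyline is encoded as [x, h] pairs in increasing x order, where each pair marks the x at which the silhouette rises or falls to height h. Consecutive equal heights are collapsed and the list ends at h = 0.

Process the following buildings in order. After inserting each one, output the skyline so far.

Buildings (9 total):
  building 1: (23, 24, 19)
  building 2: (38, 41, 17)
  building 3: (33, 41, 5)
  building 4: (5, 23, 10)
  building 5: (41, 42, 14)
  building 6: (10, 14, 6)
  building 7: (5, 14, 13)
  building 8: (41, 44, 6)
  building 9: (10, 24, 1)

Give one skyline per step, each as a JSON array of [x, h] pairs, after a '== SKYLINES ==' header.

== SKYLINES ==
[[23,19],[24,0]]
[[23,19],[24,0],[38,17],[41,0]]
[[23,19],[24,0],[33,5],[38,17],[41,0]]
[[5,10],[23,19],[24,0],[33,5],[38,17],[41,0]]
[[5,10],[23,19],[24,0],[33,5],[38,17],[41,14],[42,0]]
[[5,10],[23,19],[24,0],[33,5],[38,17],[41,14],[42,0]]
[[5,13],[14,10],[23,19],[24,0],[33,5],[38,17],[41,14],[42,0]]
[[5,13],[14,10],[23,19],[24,0],[33,5],[38,17],[41,14],[42,6],[44,0]]
[[5,13],[14,10],[23,19],[24,0],[33,5],[38,17],[41,14],[42,6],[44,0]]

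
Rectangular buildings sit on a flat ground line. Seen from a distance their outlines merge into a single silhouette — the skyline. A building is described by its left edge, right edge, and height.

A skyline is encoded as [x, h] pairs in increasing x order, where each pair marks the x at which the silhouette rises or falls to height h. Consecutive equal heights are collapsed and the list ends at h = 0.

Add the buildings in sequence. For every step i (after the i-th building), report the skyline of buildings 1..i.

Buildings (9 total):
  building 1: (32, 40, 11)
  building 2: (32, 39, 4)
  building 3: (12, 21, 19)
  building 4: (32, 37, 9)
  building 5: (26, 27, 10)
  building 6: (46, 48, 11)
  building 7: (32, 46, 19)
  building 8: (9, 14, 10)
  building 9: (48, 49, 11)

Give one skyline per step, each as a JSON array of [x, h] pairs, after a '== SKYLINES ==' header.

== SKYLINES ==
[[32,11],[40,0]]
[[32,11],[40,0]]
[[12,19],[21,0],[32,11],[40,0]]
[[12,19],[21,0],[32,11],[40,0]]
[[12,19],[21,0],[26,10],[27,0],[32,11],[40,0]]
[[12,19],[21,0],[26,10],[27,0],[32,11],[40,0],[46,11],[48,0]]
[[12,19],[21,0],[26,10],[27,0],[32,19],[46,11],[48,0]]
[[9,10],[12,19],[21,0],[26,10],[27,0],[32,19],[46,11],[48,0]]
[[9,10],[12,19],[21,0],[26,10],[27,0],[32,19],[46,11],[49,0]]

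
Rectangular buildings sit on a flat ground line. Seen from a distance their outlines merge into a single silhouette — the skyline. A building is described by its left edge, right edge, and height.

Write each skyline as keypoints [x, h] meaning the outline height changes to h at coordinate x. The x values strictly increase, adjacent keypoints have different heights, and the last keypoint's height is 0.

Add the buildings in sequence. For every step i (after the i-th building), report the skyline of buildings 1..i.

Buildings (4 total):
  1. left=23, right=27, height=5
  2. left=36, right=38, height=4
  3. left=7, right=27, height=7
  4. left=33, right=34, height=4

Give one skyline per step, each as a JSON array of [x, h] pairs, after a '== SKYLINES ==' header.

== SKYLINES ==
[[23,5],[27,0]]
[[23,5],[27,0],[36,4],[38,0]]
[[7,7],[27,0],[36,4],[38,0]]
[[7,7],[27,0],[33,4],[34,0],[36,4],[38,0]]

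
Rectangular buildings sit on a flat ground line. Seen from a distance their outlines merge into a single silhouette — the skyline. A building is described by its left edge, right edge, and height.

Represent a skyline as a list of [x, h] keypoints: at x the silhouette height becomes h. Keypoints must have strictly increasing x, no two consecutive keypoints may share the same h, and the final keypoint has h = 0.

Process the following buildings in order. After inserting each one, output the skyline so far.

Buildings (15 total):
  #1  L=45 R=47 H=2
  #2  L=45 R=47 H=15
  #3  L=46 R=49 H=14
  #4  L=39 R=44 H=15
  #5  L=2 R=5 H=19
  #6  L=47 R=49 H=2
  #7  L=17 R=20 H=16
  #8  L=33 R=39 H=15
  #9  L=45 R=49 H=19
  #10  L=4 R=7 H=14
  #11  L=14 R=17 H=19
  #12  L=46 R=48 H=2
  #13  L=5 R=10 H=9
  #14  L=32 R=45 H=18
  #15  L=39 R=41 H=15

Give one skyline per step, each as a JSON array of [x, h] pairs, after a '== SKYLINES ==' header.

== SKYLINES ==
[[45,2],[47,0]]
[[45,15],[47,0]]
[[45,15],[47,14],[49,0]]
[[39,15],[44,0],[45,15],[47,14],[49,0]]
[[2,19],[5,0],[39,15],[44,0],[45,15],[47,14],[49,0]]
[[2,19],[5,0],[39,15],[44,0],[45,15],[47,14],[49,0]]
[[2,19],[5,0],[17,16],[20,0],[39,15],[44,0],[45,15],[47,14],[49,0]]
[[2,19],[5,0],[17,16],[20,0],[33,15],[44,0],[45,15],[47,14],[49,0]]
[[2,19],[5,0],[17,16],[20,0],[33,15],[44,0],[45,19],[49,0]]
[[2,19],[5,14],[7,0],[17,16],[20,0],[33,15],[44,0],[45,19],[49,0]]
[[2,19],[5,14],[7,0],[14,19],[17,16],[20,0],[33,15],[44,0],[45,19],[49,0]]
[[2,19],[5,14],[7,0],[14,19],[17,16],[20,0],[33,15],[44,0],[45,19],[49,0]]
[[2,19],[5,14],[7,9],[10,0],[14,19],[17,16],[20,0],[33,15],[44,0],[45,19],[49,0]]
[[2,19],[5,14],[7,9],[10,0],[14,19],[17,16],[20,0],[32,18],[45,19],[49,0]]
[[2,19],[5,14],[7,9],[10,0],[14,19],[17,16],[20,0],[32,18],[45,19],[49,0]]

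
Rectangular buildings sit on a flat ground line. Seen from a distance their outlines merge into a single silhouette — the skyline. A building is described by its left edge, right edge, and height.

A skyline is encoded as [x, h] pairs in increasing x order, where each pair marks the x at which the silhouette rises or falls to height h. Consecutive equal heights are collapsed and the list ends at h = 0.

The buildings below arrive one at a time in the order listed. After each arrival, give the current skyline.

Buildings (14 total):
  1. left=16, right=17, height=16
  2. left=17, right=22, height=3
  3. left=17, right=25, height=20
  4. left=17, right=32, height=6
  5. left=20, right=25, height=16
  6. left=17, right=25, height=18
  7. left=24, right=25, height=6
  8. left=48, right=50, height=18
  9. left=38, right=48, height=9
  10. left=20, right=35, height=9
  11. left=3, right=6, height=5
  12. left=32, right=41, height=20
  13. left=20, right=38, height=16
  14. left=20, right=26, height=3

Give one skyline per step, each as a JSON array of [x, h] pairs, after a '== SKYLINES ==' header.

== SKYLINES ==
[[16,16],[17,0]]
[[16,16],[17,3],[22,0]]
[[16,16],[17,20],[25,0]]
[[16,16],[17,20],[25,6],[32,0]]
[[16,16],[17,20],[25,6],[32,0]]
[[16,16],[17,20],[25,6],[32,0]]
[[16,16],[17,20],[25,6],[32,0]]
[[16,16],[17,20],[25,6],[32,0],[48,18],[50,0]]
[[16,16],[17,20],[25,6],[32,0],[38,9],[48,18],[50,0]]
[[16,16],[17,20],[25,9],[35,0],[38,9],[48,18],[50,0]]
[[3,5],[6,0],[16,16],[17,20],[25,9],[35,0],[38,9],[48,18],[50,0]]
[[3,5],[6,0],[16,16],[17,20],[25,9],[32,20],[41,9],[48,18],[50,0]]
[[3,5],[6,0],[16,16],[17,20],[25,16],[32,20],[41,9],[48,18],[50,0]]
[[3,5],[6,0],[16,16],[17,20],[25,16],[32,20],[41,9],[48,18],[50,0]]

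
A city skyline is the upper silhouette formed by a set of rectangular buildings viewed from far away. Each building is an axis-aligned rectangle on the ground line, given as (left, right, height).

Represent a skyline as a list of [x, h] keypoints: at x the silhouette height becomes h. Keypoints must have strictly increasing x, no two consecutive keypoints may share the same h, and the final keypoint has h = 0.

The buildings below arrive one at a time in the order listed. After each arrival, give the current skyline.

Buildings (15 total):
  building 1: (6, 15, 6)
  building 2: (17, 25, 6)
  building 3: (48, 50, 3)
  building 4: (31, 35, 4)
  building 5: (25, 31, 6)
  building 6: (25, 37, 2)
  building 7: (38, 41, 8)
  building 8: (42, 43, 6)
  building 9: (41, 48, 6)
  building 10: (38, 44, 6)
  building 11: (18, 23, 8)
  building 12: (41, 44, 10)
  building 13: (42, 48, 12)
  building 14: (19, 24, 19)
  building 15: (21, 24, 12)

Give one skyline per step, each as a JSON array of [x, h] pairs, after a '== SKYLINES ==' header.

== SKYLINES ==
[[6,6],[15,0]]
[[6,6],[15,0],[17,6],[25,0]]
[[6,6],[15,0],[17,6],[25,0],[48,3],[50,0]]
[[6,6],[15,0],[17,6],[25,0],[31,4],[35,0],[48,3],[50,0]]
[[6,6],[15,0],[17,6],[31,4],[35,0],[48,3],[50,0]]
[[6,6],[15,0],[17,6],[31,4],[35,2],[37,0],[48,3],[50,0]]
[[6,6],[15,0],[17,6],[31,4],[35,2],[37,0],[38,8],[41,0],[48,3],[50,0]]
[[6,6],[15,0],[17,6],[31,4],[35,2],[37,0],[38,8],[41,0],[42,6],[43,0],[48,3],[50,0]]
[[6,6],[15,0],[17,6],[31,4],[35,2],[37,0],[38,8],[41,6],[48,3],[50,0]]
[[6,6],[15,0],[17,6],[31,4],[35,2],[37,0],[38,8],[41,6],[48,3],[50,0]]
[[6,6],[15,0],[17,6],[18,8],[23,6],[31,4],[35,2],[37,0],[38,8],[41,6],[48,3],[50,0]]
[[6,6],[15,0],[17,6],[18,8],[23,6],[31,4],[35,2],[37,0],[38,8],[41,10],[44,6],[48,3],[50,0]]
[[6,6],[15,0],[17,6],[18,8],[23,6],[31,4],[35,2],[37,0],[38,8],[41,10],[42,12],[48,3],[50,0]]
[[6,6],[15,0],[17,6],[18,8],[19,19],[24,6],[31,4],[35,2],[37,0],[38,8],[41,10],[42,12],[48,3],[50,0]]
[[6,6],[15,0],[17,6],[18,8],[19,19],[24,6],[31,4],[35,2],[37,0],[38,8],[41,10],[42,12],[48,3],[50,0]]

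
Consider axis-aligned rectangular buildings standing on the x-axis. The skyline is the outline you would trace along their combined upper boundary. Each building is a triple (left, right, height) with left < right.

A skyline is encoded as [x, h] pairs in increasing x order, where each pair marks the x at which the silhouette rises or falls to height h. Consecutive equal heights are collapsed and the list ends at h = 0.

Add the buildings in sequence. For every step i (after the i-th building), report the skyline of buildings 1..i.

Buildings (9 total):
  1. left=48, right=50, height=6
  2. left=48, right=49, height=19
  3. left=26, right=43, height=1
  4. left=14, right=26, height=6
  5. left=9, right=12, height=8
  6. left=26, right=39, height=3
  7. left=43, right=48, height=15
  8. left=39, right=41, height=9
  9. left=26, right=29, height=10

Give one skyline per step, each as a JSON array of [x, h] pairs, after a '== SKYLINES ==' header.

== SKYLINES ==
[[48,6],[50,0]]
[[48,19],[49,6],[50,0]]
[[26,1],[43,0],[48,19],[49,6],[50,0]]
[[14,6],[26,1],[43,0],[48,19],[49,6],[50,0]]
[[9,8],[12,0],[14,6],[26,1],[43,0],[48,19],[49,6],[50,0]]
[[9,8],[12,0],[14,6],[26,3],[39,1],[43,0],[48,19],[49,6],[50,0]]
[[9,8],[12,0],[14,6],[26,3],[39,1],[43,15],[48,19],[49,6],[50,0]]
[[9,8],[12,0],[14,6],[26,3],[39,9],[41,1],[43,15],[48,19],[49,6],[50,0]]
[[9,8],[12,0],[14,6],[26,10],[29,3],[39,9],[41,1],[43,15],[48,19],[49,6],[50,0]]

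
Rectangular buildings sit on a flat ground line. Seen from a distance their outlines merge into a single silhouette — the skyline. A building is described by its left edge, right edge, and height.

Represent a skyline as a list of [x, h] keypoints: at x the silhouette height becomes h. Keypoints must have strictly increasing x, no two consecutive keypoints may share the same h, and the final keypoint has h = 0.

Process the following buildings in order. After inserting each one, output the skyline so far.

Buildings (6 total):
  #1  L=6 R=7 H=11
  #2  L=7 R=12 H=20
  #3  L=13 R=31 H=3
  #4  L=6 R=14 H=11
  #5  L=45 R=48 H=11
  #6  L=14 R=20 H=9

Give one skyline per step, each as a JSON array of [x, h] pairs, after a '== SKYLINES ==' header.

== SKYLINES ==
[[6,11],[7,0]]
[[6,11],[7,20],[12,0]]
[[6,11],[7,20],[12,0],[13,3],[31,0]]
[[6,11],[7,20],[12,11],[14,3],[31,0]]
[[6,11],[7,20],[12,11],[14,3],[31,0],[45,11],[48,0]]
[[6,11],[7,20],[12,11],[14,9],[20,3],[31,0],[45,11],[48,0]]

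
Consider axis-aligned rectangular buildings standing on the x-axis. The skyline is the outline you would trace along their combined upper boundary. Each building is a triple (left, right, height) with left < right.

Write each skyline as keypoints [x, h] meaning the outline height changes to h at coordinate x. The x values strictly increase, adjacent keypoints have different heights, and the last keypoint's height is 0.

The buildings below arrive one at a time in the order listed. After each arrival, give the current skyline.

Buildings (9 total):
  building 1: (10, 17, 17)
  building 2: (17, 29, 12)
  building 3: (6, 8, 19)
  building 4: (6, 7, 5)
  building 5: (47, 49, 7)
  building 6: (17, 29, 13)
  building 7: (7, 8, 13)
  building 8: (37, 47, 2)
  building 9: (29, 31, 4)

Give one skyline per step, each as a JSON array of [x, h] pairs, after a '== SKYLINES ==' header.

== SKYLINES ==
[[10,17],[17,0]]
[[10,17],[17,12],[29,0]]
[[6,19],[8,0],[10,17],[17,12],[29,0]]
[[6,19],[8,0],[10,17],[17,12],[29,0]]
[[6,19],[8,0],[10,17],[17,12],[29,0],[47,7],[49,0]]
[[6,19],[8,0],[10,17],[17,13],[29,0],[47,7],[49,0]]
[[6,19],[8,0],[10,17],[17,13],[29,0],[47,7],[49,0]]
[[6,19],[8,0],[10,17],[17,13],[29,0],[37,2],[47,7],[49,0]]
[[6,19],[8,0],[10,17],[17,13],[29,4],[31,0],[37,2],[47,7],[49,0]]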